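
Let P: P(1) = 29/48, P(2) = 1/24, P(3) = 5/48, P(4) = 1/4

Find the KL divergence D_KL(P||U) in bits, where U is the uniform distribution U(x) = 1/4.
0.5298 bits

U(i) = 1/4 for all i

D_KL(P||U) = Σ P(x) log₂(P(x) / (1/4))
           = Σ P(x) log₂(P(x)) + log₂(4)
           = log₂(4) - H(P)

H(P) = -Σ P(x) log₂(P(x)):
  -P(1)·log₂(P(1)) = -(29/48)·log₂(29/48) = 0.43922
  -P(2)·log₂(P(2)) = -(1/24)·log₂(1/24) = 0.19104
  -P(3)·log₂(P(3)) = -(5/48)·log₂(5/48) = 0.33990
  -P(4)·log₂(P(4)) = -(1/4)·log₂(1/4) = 0.50000
H(P) = 0.43922 + 0.19104 + 0.33990 + 0.50000 = 1.47016 bits

log₂(4) = 2.00000 bits

D_KL(P||U) = 2.00000 - 1.47016 = 0.52984 ≈ 0.5298 bits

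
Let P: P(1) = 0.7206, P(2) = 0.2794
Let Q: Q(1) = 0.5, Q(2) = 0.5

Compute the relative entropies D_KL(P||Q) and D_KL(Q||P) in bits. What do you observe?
D_KL(P||Q) = 0.1454 bits, D_KL(Q||P) = 0.1562 bits. The two directions give different values (D_KL(Q||P) exceeds D_KL(P||Q) by 0.0108 bits): KL divergence is asymmetric.

D_KL(P||Q) = Σ P(x) log₂(P(x)/Q(x))

Computing term by term:
  P(1)·log₂(P(1)/Q(1)) = 0.7206·log₂(0.7206/0.5) = 0.37995
  P(2)·log₂(P(2)/Q(2)) = 0.2794·log₂(0.2794/0.5) = -0.23458

D_KL(P||Q) = 0.37995 - 0.23458 = 0.14537 ≈ 0.1454 bits

D_KL(Q||P) = Σ Q(x) log₂(Q(x)/P(x))

Computing term by term:
  Q(1)·log₂(Q(1)/P(1)) = 0.5·log₂(0.5/0.7206) = -0.26364
  Q(2)·log₂(Q(2)/P(2)) = 0.5·log₂(0.5/0.2794) = 0.41980

D_KL(Q||P) = -0.26364 + 0.41980 = 0.15616 ≈ 0.1562 bits

These are NOT equal (difference: 0.0108 bits). KL divergence is asymmetric: D_KL(P||Q) ≠ D_KL(Q||P) in general.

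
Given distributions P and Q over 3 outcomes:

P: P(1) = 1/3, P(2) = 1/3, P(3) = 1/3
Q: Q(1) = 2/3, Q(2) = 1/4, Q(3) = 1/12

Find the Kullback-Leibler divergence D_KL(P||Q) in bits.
0.4717 bits

D_KL(P||Q) = Σ P(x) log₂(P(x)/Q(x))

Computing term by term:
  P(1)·log₂(P(1)/Q(1)) = (1/3)·log₂((1/3)/(2/3)) = -0.33333
  P(2)·log₂(P(2)/Q(2)) = (1/3)·log₂((1/3)/(1/4)) = 0.13835
  P(3)·log₂(P(3)/Q(3)) = (1/3)·log₂((1/3)/(1/12)) = 0.66667

D_KL(P||Q) = -0.33333 + 0.13835 + 0.66667 = 0.47169 ≈ 0.4717 bits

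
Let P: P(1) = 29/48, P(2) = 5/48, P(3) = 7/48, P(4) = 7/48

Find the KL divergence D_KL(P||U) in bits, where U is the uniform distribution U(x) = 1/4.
0.4107 bits

U(i) = 1/4 for all i

D_KL(P||U) = Σ P(x) log₂(P(x) / (1/4))
           = Σ P(x) log₂(P(x)) + log₂(4)
           = log₂(4) - H(P)

H(P) = -Σ P(x) log₂(P(x)):
  -P(1)·log₂(P(1)) = -(29/48)·log₂(29/48) = 0.43922
  -P(2)·log₂(P(2)) = -(5/48)·log₂(5/48) = 0.33990
  -P(3)·log₂(P(3)) = -(7/48)·log₂(7/48) = 0.40507
  -P(4)·log₂(P(4)) = -(7/48)·log₂(7/48) = 0.40507
H(P) = 0.43922 + 0.33990 + 0.40507 + 0.40507 = 1.58926 bits

log₂(4) = 2.00000 bits

D_KL(P||U) = 2.00000 - 1.58926 = 0.41074 ≈ 0.4107 bits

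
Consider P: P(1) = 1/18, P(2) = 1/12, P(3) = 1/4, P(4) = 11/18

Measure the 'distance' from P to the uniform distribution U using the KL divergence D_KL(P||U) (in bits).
0.5354 bits

U(i) = 1/4 for all i

D_KL(P||U) = Σ P(x) log₂(P(x) / (1/4))
           = Σ P(x) log₂(P(x)) + log₂(4)
           = log₂(4) - H(P)

H(P) = -Σ P(x) log₂(P(x)):
  -P(1)·log₂(P(1)) = -(1/18)·log₂(1/18) = 0.23166
  -P(2)·log₂(P(2)) = -(1/12)·log₂(1/12) = 0.29875
  -P(3)·log₂(P(3)) = -(1/4)·log₂(1/4) = 0.50000
  -P(4)·log₂(P(4)) = -(11/18)·log₂(11/18) = 0.43419
H(P) = 0.23166 + 0.29875 + 0.50000 + 0.43419 = 1.46460 bits

log₂(4) = 2.00000 bits

D_KL(P||U) = 2.00000 - 1.46460 = 0.53540 ≈ 0.5354 bits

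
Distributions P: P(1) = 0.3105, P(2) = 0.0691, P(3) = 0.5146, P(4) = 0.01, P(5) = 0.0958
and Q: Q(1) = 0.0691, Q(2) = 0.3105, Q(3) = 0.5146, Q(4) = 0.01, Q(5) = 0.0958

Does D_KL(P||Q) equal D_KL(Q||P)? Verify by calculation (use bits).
D_KL(P||Q) = 0.5233 bits, D_KL(Q||P) = 0.5233 bits. Yes — for this pair D_KL(P||Q) = D_KL(Q||P).

D_KL(P||Q) = Σ P(x) log₂(P(x)/Q(x))

Computing term by term:
  P(1)·log₂(P(1)/Q(1)) = 0.3105·log₂(0.3105/0.0691) = 0.67311
  P(2)·log₂(P(2)/Q(2)) = 0.0691·log₂(0.0691/0.3105) = -0.14980
  P(3)·log₂(P(3)/Q(3)) = 0.5146·log₂(0.5146/0.5146) = 0.00000
  P(4)·log₂(P(4)/Q(4)) = 0.01·log₂(0.01/0.01) = 0.00000
  P(5)·log₂(P(5)/Q(5)) = 0.0958·log₂(0.0958/0.0958) = 0.00000

D_KL(P||Q) = 0.67311 - 0.14980 + 0.00000 + 0.00000 + 0.00000 = 0.52331 ≈ 0.5233 bits

D_KL(Q||P) = Σ Q(x) log₂(Q(x)/P(x))

Computing term by term:
  Q(1)·log₂(Q(1)/P(1)) = 0.0691·log₂(0.0691/0.3105) = -0.14980
  Q(2)·log₂(Q(2)/P(2)) = 0.3105·log₂(0.3105/0.0691) = 0.67311
  Q(3)·log₂(Q(3)/P(3)) = 0.5146·log₂(0.5146/0.5146) = 0.00000
  Q(4)·log₂(Q(4)/P(4)) = 0.01·log₂(0.01/0.01) = 0.00000
  Q(5)·log₂(Q(5)/P(5)) = 0.0958·log₂(0.0958/0.0958) = 0.00000

D_KL(Q||P) = -0.14980 + 0.67311 + 0.00000 + 0.00000 + 0.00000 = 0.52331 ≈ 0.5233 bits

These ARE equal here. Q is P with outcomes relabeled (Q(1) = P(2), Q(2) = P(1)) by a relabeling that is its own inverse, so the two sums contain exactly the same terms in a different order. This is a special case — KL divergence is not symmetric in general: D_KL(P||Q) ≠ D_KL(Q||P) for most P, Q.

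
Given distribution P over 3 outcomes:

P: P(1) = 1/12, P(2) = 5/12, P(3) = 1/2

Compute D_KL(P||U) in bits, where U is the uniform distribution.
0.2600 bits

U(i) = 1/3 for all i

D_KL(P||U) = Σ P(x) log₂(P(x) / (1/3))
           = Σ P(x) log₂(P(x)) + log₂(3)
           = log₂(3) - H(P)

H(P) = -Σ P(x) log₂(P(x)):
  -P(1)·log₂(P(1)) = -(1/12)·log₂(1/12) = 0.29875
  -P(2)·log₂(P(2)) = -(5/12)·log₂(5/12) = 0.52626
  -P(3)·log₂(P(3)) = -(1/2)·log₂(1/2) = 0.50000
H(P) = 0.29875 + 0.52626 + 0.50000 = 1.32501 bits

log₂(3) = 1.58496 bits

D_KL(P||U) = 1.58496 - 1.32501 = 0.25995 ≈ 0.2600 bits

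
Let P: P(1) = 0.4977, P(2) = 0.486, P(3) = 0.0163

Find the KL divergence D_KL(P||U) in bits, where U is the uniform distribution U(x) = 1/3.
0.4812 bits

U(i) = 1/3 for all i

D_KL(P||U) = Σ P(x) log₂(P(x) / (1/3))
           = Σ P(x) log₂(P(x)) + log₂(3)
           = log₂(3) - H(P)

H(P) = -Σ P(x) log₂(P(x)):
  -P(1)·log₂(P(1)) = -(0.4977)·log₂(0.4977) = 0.50101
  -P(2)·log₂(P(2)) = -(0.486)·log₂(0.486) = 0.50591
  -P(3)·log₂(P(3)) = -(0.0163)·log₂(0.0163) = 0.09681
H(P) = 0.50101 + 0.50591 + 0.09681 = 1.10373 bits

log₂(3) = 1.58496 bits

D_KL(P||U) = 1.58496 - 1.10373 = 0.48123 ≈ 0.4812 bits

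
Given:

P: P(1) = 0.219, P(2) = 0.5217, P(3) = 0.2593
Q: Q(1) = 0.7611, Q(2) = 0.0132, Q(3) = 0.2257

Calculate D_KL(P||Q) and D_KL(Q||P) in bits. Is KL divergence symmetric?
D_KL(P||Q) = 2.4258 bits, D_KL(Q||P) = 1.2526 bits. No, KL divergence is not symmetric.

D_KL(P||Q) = Σ P(x) log₂(P(x)/Q(x))

Computing term by term:
  P(1)·log₂(P(1)/Q(1)) = 0.219·log₂(0.219/0.7611) = -0.39358
  P(2)·log₂(P(2)/Q(2)) = 0.5217·log₂(0.5217/0.0132) = 2.76742
  P(3)·log₂(P(3)/Q(3)) = 0.2593·log₂(0.2593/0.2257) = 0.05192

D_KL(P||Q) = -0.39358 + 2.76742 + 0.05192 = 2.42576 ≈ 2.4258 bits

D_KL(Q||P) = Σ Q(x) log₂(Q(x)/P(x))

Computing term by term:
  Q(1)·log₂(Q(1)/P(1)) = 0.7611·log₂(0.7611/0.219) = 1.36781
  Q(2)·log₂(Q(2)/P(2)) = 0.0132·log₂(0.0132/0.5217) = -0.07002
  Q(3)·log₂(Q(3)/P(3)) = 0.2257·log₂(0.2257/0.2593) = -0.04519

D_KL(Q||P) = 1.36781 - 0.07002 - 0.04519 = 1.25260 ≈ 1.2526 bits

These are NOT equal (difference: 1.1732 bits). KL divergence is asymmetric: D_KL(P||Q) ≠ D_KL(Q||P) in general.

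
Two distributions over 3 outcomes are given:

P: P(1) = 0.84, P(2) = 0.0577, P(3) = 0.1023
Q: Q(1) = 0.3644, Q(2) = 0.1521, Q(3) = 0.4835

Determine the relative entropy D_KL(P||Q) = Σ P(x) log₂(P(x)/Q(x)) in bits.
0.7022 bits

D_KL(P||Q) = Σ P(x) log₂(P(x)/Q(x))

Computing term by term:
  P(1)·log₂(P(1)/Q(1)) = 0.84·log₂(0.84/0.3644) = 1.01209
  P(2)·log₂(P(2)/Q(2)) = 0.0577·log₂(0.0577/0.1521) = -0.08069
  P(3)·log₂(P(3)/Q(3)) = 0.1023·log₂(0.1023/0.4835) = -0.22922

D_KL(P||Q) = 1.01209 - 0.08069 - 0.22922 = 0.70218 ≈ 0.7022 bits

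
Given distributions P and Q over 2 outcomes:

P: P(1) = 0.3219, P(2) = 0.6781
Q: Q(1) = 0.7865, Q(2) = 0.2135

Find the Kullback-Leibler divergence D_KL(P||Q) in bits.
0.7157 bits

D_KL(P||Q) = Σ P(x) log₂(P(x)/Q(x))

Computing term by term:
  P(1)·log₂(P(1)/Q(1)) = 0.3219·log₂(0.3219/0.7865) = -0.41488
  P(2)·log₂(P(2)/Q(2)) = 0.6781·log₂(0.6781/0.2135) = 1.13057

D_KL(P||Q) = -0.41488 + 1.13057 = 0.71569 ≈ 0.7157 bits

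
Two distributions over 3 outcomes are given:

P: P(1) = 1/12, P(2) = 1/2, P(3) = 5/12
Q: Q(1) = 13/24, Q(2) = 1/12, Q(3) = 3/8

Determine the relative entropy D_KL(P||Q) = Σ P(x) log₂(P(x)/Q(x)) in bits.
1.1308 bits

D_KL(P||Q) = Σ P(x) log₂(P(x)/Q(x))

Computing term by term:
  P(1)·log₂(P(1)/Q(1)) = (1/12)·log₂((1/12)/(13/24)) = -0.22504
  P(2)·log₂(P(2)/Q(2)) = (1/2)·log₂((1/2)/(1/12)) = 1.29248
  P(3)·log₂(P(3)/Q(3)) = (5/12)·log₂((5/12)/(3/8)) = 0.06333

D_KL(P||Q) = -0.22504 + 1.29248 + 0.06333 = 1.13077 ≈ 1.1308 bits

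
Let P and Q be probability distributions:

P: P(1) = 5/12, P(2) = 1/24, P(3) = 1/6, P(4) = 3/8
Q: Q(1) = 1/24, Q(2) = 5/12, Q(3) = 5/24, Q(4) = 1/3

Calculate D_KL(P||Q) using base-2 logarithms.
1.2558 bits

D_KL(P||Q) = Σ P(x) log₂(P(x)/Q(x))

Computing term by term:
  P(1)·log₂(P(1)/Q(1)) = (5/12)·log₂((5/12)/(1/24)) = 1.38414
  P(2)·log₂(P(2)/Q(2)) = (1/24)·log₂((1/24)/(5/12)) = -0.13841
  P(3)·log₂(P(3)/Q(3)) = (1/6)·log₂((1/6)/(5/24)) = -0.05365
  P(4)·log₂(P(4)/Q(4)) = (3/8)·log₂((3/8)/(1/3)) = 0.06372

D_KL(P||Q) = 1.38414 - 0.13841 - 0.05365 + 0.06372 = 1.25580 ≈ 1.2558 bits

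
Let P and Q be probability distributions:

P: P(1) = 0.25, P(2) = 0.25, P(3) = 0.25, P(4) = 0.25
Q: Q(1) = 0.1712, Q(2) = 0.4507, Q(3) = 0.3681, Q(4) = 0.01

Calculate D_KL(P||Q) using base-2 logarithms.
0.9454 bits

D_KL(P||Q) = Σ P(x) log₂(P(x)/Q(x))

Computing term by term:
  P(1)·log₂(P(1)/Q(1)) = 0.25·log₂(0.25/0.1712) = 0.13656
  P(2)·log₂(P(2)/Q(2)) = 0.25·log₂(0.25/0.4507) = -0.21256
  P(3)·log₂(P(3)/Q(3)) = 0.25·log₂(0.25/0.3681) = -0.13954
  P(4)·log₂(P(4)/Q(4)) = 0.25·log₂(0.25/0.01) = 1.16096

D_KL(P||Q) = 0.13656 - 0.21256 - 0.13954 + 1.16096 = 0.94542 ≈ 0.9454 bits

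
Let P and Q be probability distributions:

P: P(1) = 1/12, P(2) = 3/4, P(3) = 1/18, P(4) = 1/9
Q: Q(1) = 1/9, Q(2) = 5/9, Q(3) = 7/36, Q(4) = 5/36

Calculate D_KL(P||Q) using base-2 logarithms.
0.1540 bits

D_KL(P||Q) = Σ P(x) log₂(P(x)/Q(x))

Computing term by term:
  P(1)·log₂(P(1)/Q(1)) = (1/12)·log₂((1/12)/(1/9)) = -0.03459
  P(2)·log₂(P(2)/Q(2)) = (3/4)·log₂((3/4)/(5/9)) = 0.32472
  P(3)·log₂(P(3)/Q(3)) = (1/18)·log₂((1/18)/(7/36)) = -0.10041
  P(4)·log₂(P(4)/Q(4)) = (1/9)·log₂((1/9)/(5/36)) = -0.03577

D_KL(P||Q) = -0.03459 + 0.32472 - 0.10041 - 0.03577 = 0.15395 ≈ 0.1540 bits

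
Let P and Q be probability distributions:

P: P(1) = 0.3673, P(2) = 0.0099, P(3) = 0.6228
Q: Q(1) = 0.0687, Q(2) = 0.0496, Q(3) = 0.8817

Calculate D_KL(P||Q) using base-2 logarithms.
0.5530 bits

D_KL(P||Q) = Σ P(x) log₂(P(x)/Q(x))

Computing term by term:
  P(1)·log₂(P(1)/Q(1)) = 0.3673·log₂(0.3673/0.0687) = 0.88834
  P(2)·log₂(P(2)/Q(2)) = 0.0099·log₂(0.0099/0.0496) = -0.02302
  P(3)·log₂(P(3)/Q(3)) = 0.6228·log₂(0.6228/0.8817) = -0.31235

D_KL(P||Q) = 0.88834 - 0.02302 - 0.31235 = 0.55297 ≈ 0.5530 bits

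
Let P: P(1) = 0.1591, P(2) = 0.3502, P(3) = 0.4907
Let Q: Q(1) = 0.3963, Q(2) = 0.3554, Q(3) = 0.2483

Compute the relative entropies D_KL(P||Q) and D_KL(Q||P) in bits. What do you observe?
D_KL(P||Q) = 0.2653 bits, D_KL(Q||P) = 0.2853 bits. The two directions give different values (D_KL(Q||P) exceeds D_KL(P||Q) by 0.0200 bits): KL divergence is asymmetric.

D_KL(P||Q) = Σ P(x) log₂(P(x)/Q(x))

Computing term by term:
  P(1)·log₂(P(1)/Q(1)) = 0.1591·log₂(0.1591/0.3963) = -0.20948
  P(2)·log₂(P(2)/Q(2)) = 0.3502·log₂(0.3502/0.3554) = -0.00745
  P(3)·log₂(P(3)/Q(3)) = 0.4907·log₂(0.4907/0.2483) = 0.48224

D_KL(P||Q) = -0.20948 - 0.00745 + 0.48224 = 0.26531 ≈ 0.2653 bits

D_KL(Q||P) = Σ Q(x) log₂(Q(x)/P(x))

Computing term by term:
  Q(1)·log₂(Q(1)/P(1)) = 0.3963·log₂(0.3963/0.1591) = 0.52179
  Q(2)·log₂(Q(2)/P(2)) = 0.3554·log₂(0.3554/0.3502) = 0.00756
  Q(3)·log₂(Q(3)/P(3)) = 0.2483·log₂(0.2483/0.4907) = -0.24402

D_KL(Q||P) = 0.52179 + 0.00756 - 0.24402 = 0.28533 ≈ 0.2853 bits

These are NOT equal (difference: 0.0200 bits). KL divergence is asymmetric: D_KL(P||Q) ≠ D_KL(Q||P) in general.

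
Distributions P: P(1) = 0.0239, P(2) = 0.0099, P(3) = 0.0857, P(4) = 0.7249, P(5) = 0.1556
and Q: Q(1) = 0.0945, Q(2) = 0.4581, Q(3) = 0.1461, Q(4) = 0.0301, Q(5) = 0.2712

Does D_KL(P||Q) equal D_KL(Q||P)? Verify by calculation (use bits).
D_KL(P||Q) = 3.0344 bits, D_KL(Q||P) = 2.9133 bits. No — D_KL(P||Q) ≠ D_KL(Q||P) for this pair.

D_KL(P||Q) = Σ P(x) log₂(P(x)/Q(x))

Computing term by term:
  P(1)·log₂(P(1)/Q(1)) = 0.0239·log₂(0.0239/0.0945) = -0.04740
  P(2)·log₂(P(2)/Q(2)) = 0.0099·log₂(0.0099/0.4581) = -0.05477
  P(3)·log₂(P(3)/Q(3)) = 0.0857·log₂(0.0857/0.1461) = -0.06595
  P(4)·log₂(P(4)/Q(4)) = 0.7249·log₂(0.7249/0.0301) = 3.32725
  P(5)·log₂(P(5)/Q(5)) = 0.1556·log₂(0.1556/0.2712) = -0.12472

D_KL(P||Q) = -0.04740 - 0.05477 - 0.06595 + 3.32725 - 0.12472 = 3.03441 ≈ 3.0344 bits

D_KL(Q||P) = Σ Q(x) log₂(Q(x)/P(x))

Computing term by term:
  Q(1)·log₂(Q(1)/P(1)) = 0.0945·log₂(0.0945/0.0239) = 0.18742
  Q(2)·log₂(Q(2)/P(2)) = 0.4581·log₂(0.4581/0.0099) = 2.53425
  Q(3)·log₂(Q(3)/P(3)) = 0.1461·log₂(0.1461/0.0857) = 0.11244
  Q(4)·log₂(Q(4)/P(4)) = 0.0301·log₂(0.0301/0.7249) = -0.13816
  Q(5)·log₂(Q(5)/P(5)) = 0.2712·log₂(0.2712/0.1556) = 0.21737

D_KL(Q||P) = 0.18742 + 2.53425 + 0.11244 - 0.13816 + 0.21737 = 2.91332 ≈ 2.9133 bits

These are NOT equal (difference: 0.1211 bits). KL divergence is asymmetric: D_KL(P||Q) ≠ D_KL(Q||P) in general.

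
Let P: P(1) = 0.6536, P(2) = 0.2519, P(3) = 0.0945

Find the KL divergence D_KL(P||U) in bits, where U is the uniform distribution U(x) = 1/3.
0.3613 bits

U(i) = 1/3 for all i

D_KL(P||U) = Σ P(x) log₂(P(x) / (1/3))
           = Σ P(x) log₂(P(x)) + log₂(3)
           = log₂(3) - H(P)

H(P) = -Σ P(x) log₂(P(x)):
  -P(1)·log₂(P(1)) = -(0.6536)·log₂(0.6536) = 0.40100
  -P(2)·log₂(P(2)) = -(0.2519)·log₂(0.2519) = 0.50105
  -P(3)·log₂(P(3)) = -(0.0945)·log₂(0.0945) = 0.32163
H(P) = 0.40100 + 0.50105 + 0.32163 = 1.22368 bits

log₂(3) = 1.58496 bits

D_KL(P||U) = 1.58496 - 1.22368 = 0.36128 ≈ 0.3613 bits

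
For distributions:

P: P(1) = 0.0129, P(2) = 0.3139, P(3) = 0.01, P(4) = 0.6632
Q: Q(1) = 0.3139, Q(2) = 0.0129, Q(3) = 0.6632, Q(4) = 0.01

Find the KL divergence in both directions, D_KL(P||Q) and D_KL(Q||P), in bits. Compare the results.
D_KL(P||Q) = 5.3388 bits, D_KL(Q||P) = 5.3388 bits. The two directions give exactly the same value for this pair.

D_KL(P||Q) = Σ P(x) log₂(P(x)/Q(x))

Computing term by term:
  P(1)·log₂(P(1)/Q(1)) = 0.0129·log₂(0.0129/0.3139) = -0.05940
  P(2)·log₂(P(2)/Q(2)) = 0.3139·log₂(0.3139/0.0129) = 1.44547
  P(3)·log₂(P(3)/Q(3)) = 0.01·log₂(0.01/0.6632) = -0.06051
  P(4)·log₂(P(4)/Q(4)) = 0.6632·log₂(0.6632/0.01) = 4.01327

D_KL(P||Q) = -0.05940 + 1.44547 - 0.06051 + 4.01327 = 5.33883 ≈ 5.3388 bits

D_KL(Q||P) = Σ Q(x) log₂(Q(x)/P(x))

Computing term by term:
  Q(1)·log₂(Q(1)/P(1)) = 0.3139·log₂(0.3139/0.0129) = 1.44547
  Q(2)·log₂(Q(2)/P(2)) = 0.0129·log₂(0.0129/0.3139) = -0.05940
  Q(3)·log₂(Q(3)/P(3)) = 0.6632·log₂(0.6632/0.01) = 4.01327
  Q(4)·log₂(Q(4)/P(4)) = 0.01·log₂(0.01/0.6632) = -0.06051

D_KL(Q||P) = 1.44547 - 0.05940 + 4.01327 - 0.06051 = 5.33883 ≈ 5.3388 bits

These ARE equal here. Q is P with outcomes relabeled (Q(1) = P(2), Q(2) = P(1), Q(3) = P(4), Q(4) = P(3)) by a relabeling that is its own inverse, so the two sums contain exactly the same terms in a different order. This is a special case — KL divergence is not symmetric in general: D_KL(P||Q) ≠ D_KL(Q||P) for most P, Q.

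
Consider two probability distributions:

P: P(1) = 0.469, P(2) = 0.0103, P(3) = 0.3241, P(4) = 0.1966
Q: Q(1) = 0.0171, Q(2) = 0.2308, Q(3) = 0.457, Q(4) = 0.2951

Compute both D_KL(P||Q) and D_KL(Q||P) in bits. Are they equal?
D_KL(P||Q) = 1.9186 bits, D_KL(Q||P) = 1.3531 bits. No, they are not equal.

D_KL(P||Q) = Σ P(x) log₂(P(x)/Q(x))

Computing term by term:
  P(1)·log₂(P(1)/Q(1)) = 0.469·log₂(0.469/0.0171) = 2.24066
  P(2)·log₂(P(2)/Q(2)) = 0.0103·log₂(0.0103/0.2308) = -0.04621
  P(3)·log₂(P(3)/Q(3)) = 0.3241·log₂(0.3241/0.457) = -0.16067
  P(4)·log₂(P(4)/Q(4)) = 0.1966·log₂(0.1966/0.2951) = -0.11520

D_KL(P||Q) = 2.24066 - 0.04621 - 0.16067 - 0.11520 = 1.91858 ≈ 1.9186 bits

D_KL(Q||P) = Σ Q(x) log₂(Q(x)/P(x))

Computing term by term:
  Q(1)·log₂(Q(1)/P(1)) = 0.0171·log₂(0.0171/0.469) = -0.08170
  Q(2)·log₂(Q(2)/P(2)) = 0.2308·log₂(0.2308/0.0103) = 1.03535
  Q(3)·log₂(Q(3)/P(3)) = 0.457·log₂(0.457/0.3241) = 0.22656
  Q(4)·log₂(Q(4)/P(4)) = 0.2951·log₂(0.2951/0.1966) = 0.17291

D_KL(Q||P) = -0.08170 + 1.03535 + 0.22656 + 0.17291 = 1.35312 ≈ 1.3531 bits

These are NOT equal (difference: 0.5655 bits). KL divergence is asymmetric: D_KL(P||Q) ≠ D_KL(Q||P) in general.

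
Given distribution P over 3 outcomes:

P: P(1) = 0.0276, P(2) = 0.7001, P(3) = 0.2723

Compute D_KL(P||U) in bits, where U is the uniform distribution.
0.5709 bits

U(i) = 1/3 for all i

D_KL(P||U) = Σ P(x) log₂(P(x) / (1/3))
           = Σ P(x) log₂(P(x)) + log₂(3)
           = log₂(3) - H(P)

H(P) = -Σ P(x) log₂(P(x)):
  -P(1)·log₂(P(1)) = -(0.0276)·log₂(0.0276) = 0.14295
  -P(2)·log₂(P(2)) = -(0.7001)·log₂(0.7001) = 0.36011
  -P(3)·log₂(P(3)) = -(0.2723)·log₂(0.2723) = 0.51103
H(P) = 0.14295 + 0.36011 + 0.51103 = 1.01409 bits

log₂(3) = 1.58496 bits

D_KL(P||U) = 1.58496 - 1.01409 = 0.57087 ≈ 0.5709 bits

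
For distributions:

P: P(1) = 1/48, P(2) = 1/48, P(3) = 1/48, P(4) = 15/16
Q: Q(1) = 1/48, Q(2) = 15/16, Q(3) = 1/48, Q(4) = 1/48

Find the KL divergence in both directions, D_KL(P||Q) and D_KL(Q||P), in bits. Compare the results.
D_KL(P||Q) = 5.0342 bits, D_KL(Q||P) = 5.0342 bits. The two directions give exactly the same value for this pair.

D_KL(P||Q) = Σ P(x) log₂(P(x)/Q(x))

Computing term by term:
  P(1)·log₂(P(1)/Q(1)) = (1/48)·log₂((1/48)/(1/48)) = 0.00000
  P(2)·log₂(P(2)/Q(2)) = (1/48)·log₂((1/48)/(15/16)) = -0.11441
  P(3)·log₂(P(3)/Q(3)) = (1/48)·log₂((1/48)/(1/48)) = 0.00000
  P(4)·log₂(P(4)/Q(4)) = (15/16)·log₂((15/16)/(1/48)) = 5.14861

D_KL(P||Q) = 0.00000 - 0.11441 + 0.00000 + 5.14861 = 5.03420 ≈ 5.0342 bits

D_KL(Q||P) = Σ Q(x) log₂(Q(x)/P(x))

Computing term by term:
  Q(1)·log₂(Q(1)/P(1)) = (1/48)·log₂((1/48)/(1/48)) = 0.00000
  Q(2)·log₂(Q(2)/P(2)) = (15/16)·log₂((15/16)/(1/48)) = 5.14861
  Q(3)·log₂(Q(3)/P(3)) = (1/48)·log₂((1/48)/(1/48)) = 0.00000
  Q(4)·log₂(Q(4)/P(4)) = (1/48)·log₂((1/48)/(15/16)) = -0.11441

D_KL(Q||P) = 0.00000 + 5.14861 + 0.00000 - 0.11441 = 5.03420 ≈ 5.0342 bits

These ARE equal here. Q is P with outcomes relabeled (Q(1) = P(3), Q(2) = P(4), Q(3) = P(1), Q(4) = P(2)) by a relabeling that is its own inverse, so the two sums contain exactly the same terms in a different order. This is a special case — KL divergence is not symmetric in general: D_KL(P||Q) ≠ D_KL(Q||P) for most P, Q.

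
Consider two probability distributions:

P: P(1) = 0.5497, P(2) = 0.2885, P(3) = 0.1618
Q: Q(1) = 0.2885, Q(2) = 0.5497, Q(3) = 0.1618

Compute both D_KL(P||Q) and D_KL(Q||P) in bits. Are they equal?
D_KL(P||Q) = 0.2429 bits, D_KL(Q||P) = 0.2429 bits. Yes, in this case they are equal (although KL divergence is not symmetric in general).

D_KL(P||Q) = Σ P(x) log₂(P(x)/Q(x))

Computing term by term:
  P(1)·log₂(P(1)/Q(1)) = 0.5497·log₂(0.5497/0.2885) = 0.51126
  P(2)·log₂(P(2)/Q(2)) = 0.2885·log₂(0.2885/0.5497) = -0.26833
  P(3)·log₂(P(3)/Q(3)) = 0.1618·log₂(0.1618/0.1618) = 0.00000

D_KL(P||Q) = 0.51126 - 0.26833 + 0.00000 = 0.24293 ≈ 0.2429 bits

D_KL(Q||P) = Σ Q(x) log₂(Q(x)/P(x))

Computing term by term:
  Q(1)·log₂(Q(1)/P(1)) = 0.2885·log₂(0.2885/0.5497) = -0.26833
  Q(2)·log₂(Q(2)/P(2)) = 0.5497·log₂(0.5497/0.2885) = 0.51126
  Q(3)·log₂(Q(3)/P(3)) = 0.1618·log₂(0.1618/0.1618) = 0.00000

D_KL(Q||P) = -0.26833 + 0.51126 + 0.00000 = 0.24293 ≈ 0.2429 bits

These ARE equal here. Q is P with outcomes relabeled (Q(1) = P(2), Q(2) = P(1)) by a relabeling that is its own inverse, so the two sums contain exactly the same terms in a different order. This is a special case — KL divergence is not symmetric in general: D_KL(P||Q) ≠ D_KL(Q||P) for most P, Q.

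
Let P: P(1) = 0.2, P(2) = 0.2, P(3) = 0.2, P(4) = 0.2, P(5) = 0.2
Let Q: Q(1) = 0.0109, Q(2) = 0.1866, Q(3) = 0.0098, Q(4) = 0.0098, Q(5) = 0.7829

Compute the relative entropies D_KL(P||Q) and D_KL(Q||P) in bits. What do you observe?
D_KL(P||Q) = 2.2062 bits, D_KL(Q||P) = 1.3917 bits. The two directions give different values (D_KL(P||Q) exceeds D_KL(Q||P) by 0.8145 bits): KL divergence is asymmetric.

D_KL(P||Q) = Σ P(x) log₂(P(x)/Q(x))

Computing term by term:
  P(1)·log₂(P(1)/Q(1)) = 0.2·log₂(0.2/0.0109) = 0.83952
  P(2)·log₂(P(2)/Q(2)) = 0.2·log₂(0.2/0.1866) = 0.02001
  P(3)·log₂(P(3)/Q(3)) = 0.2·log₂(0.2/0.0098) = 0.87021
  P(4)·log₂(P(4)/Q(4)) = 0.2·log₂(0.2/0.0098) = 0.87021
  P(5)·log₂(P(5)/Q(5)) = 0.2·log₂(0.2/0.7829) = -0.39377

D_KL(P||Q) = 0.83952 + 0.02001 + 0.87021 + 0.87021 - 0.39377 = 2.20618 ≈ 2.2062 bits

D_KL(Q||P) = Σ Q(x) log₂(Q(x)/P(x))

Computing term by term:
  Q(1)·log₂(Q(1)/P(1)) = 0.0109·log₂(0.0109/0.2) = -0.04575
  Q(2)·log₂(Q(2)/P(2)) = 0.1866·log₂(0.1866/0.2) = -0.01867
  Q(3)·log₂(Q(3)/P(3)) = 0.0098·log₂(0.0098/0.2) = -0.04264
  Q(4)·log₂(Q(4)/P(4)) = 0.0098·log₂(0.0098/0.2) = -0.04264
  Q(5)·log₂(Q(5)/P(5)) = 0.7829·log₂(0.7829/0.2) = 1.54140

D_KL(Q||P) = -0.04575 - 0.01867 - 0.04264 - 0.04264 + 1.54140 = 1.39170 ≈ 1.3917 bits

These are NOT equal (difference: 0.8145 bits). KL divergence is asymmetric: D_KL(P||Q) ≠ D_KL(Q||P) in general.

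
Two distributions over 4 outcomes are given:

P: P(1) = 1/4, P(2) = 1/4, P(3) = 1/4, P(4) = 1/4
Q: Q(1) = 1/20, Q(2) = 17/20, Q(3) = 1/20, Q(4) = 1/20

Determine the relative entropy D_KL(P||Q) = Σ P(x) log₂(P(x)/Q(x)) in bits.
1.3001 bits

D_KL(P||Q) = Σ P(x) log₂(P(x)/Q(x))

Computing term by term:
  P(1)·log₂(P(1)/Q(1)) = (1/4)·log₂((1/4)/(1/20)) = 0.58048
  P(2)·log₂(P(2)/Q(2)) = (1/4)·log₂((1/4)/(17/20)) = -0.44138
  P(3)·log₂(P(3)/Q(3)) = (1/4)·log₂((1/4)/(1/20)) = 0.58048
  P(4)·log₂(P(4)/Q(4)) = (1/4)·log₂((1/4)/(1/20)) = 0.58048

D_KL(P||Q) = 0.58048 - 0.44138 + 0.58048 + 0.58048 = 1.30006 ≈ 1.3001 bits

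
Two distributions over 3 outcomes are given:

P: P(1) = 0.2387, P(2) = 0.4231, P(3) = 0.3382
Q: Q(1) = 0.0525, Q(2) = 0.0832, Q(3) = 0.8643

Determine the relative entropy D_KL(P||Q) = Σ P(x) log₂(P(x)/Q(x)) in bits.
1.0564 bits

D_KL(P||Q) = Σ P(x) log₂(P(x)/Q(x))

Computing term by term:
  P(1)·log₂(P(1)/Q(1)) = 0.2387·log₂(0.2387/0.0525) = 0.52151
  P(2)·log₂(P(2)/Q(2)) = 0.4231·log₂(0.4231/0.0832) = 0.99274
  P(3)·log₂(P(3)/Q(3)) = 0.3382·log₂(0.3382/0.8643) = -0.45781

D_KL(P||Q) = 0.52151 + 0.99274 - 0.45781 = 1.05644 ≈ 1.0564 bits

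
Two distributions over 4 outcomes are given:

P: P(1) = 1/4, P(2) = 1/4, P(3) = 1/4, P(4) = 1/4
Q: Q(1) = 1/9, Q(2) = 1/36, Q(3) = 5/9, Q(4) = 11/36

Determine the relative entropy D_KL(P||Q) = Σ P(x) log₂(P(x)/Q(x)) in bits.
0.7246 bits

D_KL(P||Q) = Σ P(x) log₂(P(x)/Q(x))

Computing term by term:
  P(1)·log₂(P(1)/Q(1)) = (1/4)·log₂((1/4)/(1/9)) = 0.29248
  P(2)·log₂(P(2)/Q(2)) = (1/4)·log₂((1/4)/(1/36)) = 0.79248
  P(3)·log₂(P(3)/Q(3)) = (1/4)·log₂((1/4)/(5/9)) = -0.28800
  P(4)·log₂(P(4)/Q(4)) = (1/4)·log₂((1/4)/(11/36)) = -0.07238

D_KL(P||Q) = 0.29248 + 0.79248 - 0.28800 - 0.07238 = 0.72458 ≈ 0.7246 bits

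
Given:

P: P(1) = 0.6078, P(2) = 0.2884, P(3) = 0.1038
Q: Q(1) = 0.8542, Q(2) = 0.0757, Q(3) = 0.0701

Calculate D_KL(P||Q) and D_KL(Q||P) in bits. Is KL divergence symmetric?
D_KL(P||Q) = 0.3169 bits, D_KL(Q||P) = 0.2336 bits. No, KL divergence is not symmetric.

D_KL(P||Q) = Σ P(x) log₂(P(x)/Q(x))

Computing term by term:
  P(1)·log₂(P(1)/Q(1)) = 0.6078·log₂(0.6078/0.8542) = -0.29842
  P(2)·log₂(P(2)/Q(2)) = 0.2884·log₂(0.2884/0.0757) = 0.55653
  P(3)·log₂(P(3)/Q(3)) = 0.1038·log₂(0.1038/0.0701) = 0.05878

D_KL(P||Q) = -0.29842 + 0.55653 + 0.05878 = 0.31689 ≈ 0.3169 bits

D_KL(Q||P) = Σ Q(x) log₂(Q(x)/P(x))

Computing term by term:
  Q(1)·log₂(Q(1)/P(1)) = 0.8542·log₂(0.8542/0.6078) = 0.41939
  Q(2)·log₂(Q(2)/P(2)) = 0.0757·log₂(0.0757/0.2884) = -0.14608
  Q(3)·log₂(Q(3)/P(3)) = 0.0701·log₂(0.0701/0.1038) = -0.03970

D_KL(Q||P) = 0.41939 - 0.14608 - 0.03970 = 0.23361 ≈ 0.2336 bits

These are NOT equal (difference: 0.0833 bits). KL divergence is asymmetric: D_KL(P||Q) ≠ D_KL(Q||P) in general.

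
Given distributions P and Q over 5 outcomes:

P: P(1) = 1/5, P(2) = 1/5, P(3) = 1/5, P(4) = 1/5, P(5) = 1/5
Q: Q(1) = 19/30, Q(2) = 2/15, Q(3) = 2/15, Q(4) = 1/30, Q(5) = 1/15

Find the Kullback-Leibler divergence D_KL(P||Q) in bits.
0.7354 bits

D_KL(P||Q) = Σ P(x) log₂(P(x)/Q(x))

Computing term by term:
  P(1)·log₂(P(1)/Q(1)) = (1/5)·log₂((1/5)/(19/30)) = -0.33259
  P(2)·log₂(P(2)/Q(2)) = (1/5)·log₂((1/5)/(2/15)) = 0.11699
  P(3)·log₂(P(3)/Q(3)) = (1/5)·log₂((1/5)/(2/15)) = 0.11699
  P(4)·log₂(P(4)/Q(4)) = (1/5)·log₂((1/5)/(1/30)) = 0.51699
  P(5)·log₂(P(5)/Q(5)) = (1/5)·log₂((1/5)/(1/15)) = 0.31699

D_KL(P||Q) = -0.33259 + 0.11699 + 0.11699 + 0.51699 + 0.31699 = 0.73537 ≈ 0.7354 bits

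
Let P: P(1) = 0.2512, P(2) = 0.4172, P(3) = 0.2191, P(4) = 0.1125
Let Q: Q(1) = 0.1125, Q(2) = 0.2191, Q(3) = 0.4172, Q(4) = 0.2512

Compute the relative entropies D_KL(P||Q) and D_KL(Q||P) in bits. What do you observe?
D_KL(P||Q) = 0.3448 bits, D_KL(Q||P) = 0.3448 bits. The two directions give the same value here, because Q is a self-inverse relabeling of P; in general KL divergence is asymmetric.

D_KL(P||Q) = Σ P(x) log₂(P(x)/Q(x))

Computing term by term:
  P(1)·log₂(P(1)/Q(1)) = 0.2512·log₂(0.2512/0.1125) = 0.29112
  P(2)·log₂(P(2)/Q(2)) = 0.4172·log₂(0.4172/0.2191) = 0.38764
  P(3)·log₂(P(3)/Q(3)) = 0.2191·log₂(0.2191/0.4172) = -0.20358
  P(4)·log₂(P(4)/Q(4)) = 0.1125·log₂(0.1125/0.2512) = -0.13038

D_KL(P||Q) = 0.29112 + 0.38764 - 0.20358 - 0.13038 = 0.34480 ≈ 0.3448 bits

D_KL(Q||P) = Σ Q(x) log₂(Q(x)/P(x))

Computing term by term:
  Q(1)·log₂(Q(1)/P(1)) = 0.1125·log₂(0.1125/0.2512) = -0.13038
  Q(2)·log₂(Q(2)/P(2)) = 0.2191·log₂(0.2191/0.4172) = -0.20358
  Q(3)·log₂(Q(3)/P(3)) = 0.4172·log₂(0.4172/0.2191) = 0.38764
  Q(4)·log₂(Q(4)/P(4)) = 0.2512·log₂(0.2512/0.1125) = 0.29112

D_KL(Q||P) = -0.13038 - 0.20358 + 0.38764 + 0.29112 = 0.34480 ≈ 0.3448 bits

These ARE equal here. Q is P with outcomes relabeled (Q(1) = P(4), Q(2) = P(3), Q(3) = P(2), Q(4) = P(1)) by a relabeling that is its own inverse, so the two sums contain exactly the same terms in a different order. This is a special case — KL divergence is not symmetric in general: D_KL(P||Q) ≠ D_KL(Q||P) for most P, Q.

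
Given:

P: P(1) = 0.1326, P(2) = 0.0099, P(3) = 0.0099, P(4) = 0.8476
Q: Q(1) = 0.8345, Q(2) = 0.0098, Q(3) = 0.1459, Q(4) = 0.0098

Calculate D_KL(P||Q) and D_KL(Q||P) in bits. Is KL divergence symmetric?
D_KL(P||Q) = 5.0637 bits, D_KL(Q||P) = 2.7177 bits. No, KL divergence is not symmetric.

D_KL(P||Q) = Σ P(x) log₂(P(x)/Q(x))

Computing term by term:
  P(1)·log₂(P(1)/Q(1)) = 0.1326·log₂(0.1326/0.8345) = -0.35190
  P(2)·log₂(P(2)/Q(2)) = 0.0099·log₂(0.0099/0.0098) = 0.00015
  P(3)·log₂(P(3)/Q(3)) = 0.0099·log₂(0.0099/0.1459) = -0.03843
  P(4)·log₂(P(4)/Q(4)) = 0.8476·log₂(0.8476/0.0098) = 5.45385

D_KL(P||Q) = -0.35190 + 0.00015 - 0.03843 + 5.45385 = 5.06367 ≈ 5.0637 bits

D_KL(Q||P) = Σ Q(x) log₂(Q(x)/P(x))

Computing term by term:
  Q(1)·log₂(Q(1)/P(1)) = 0.8345·log₂(0.8345/0.1326) = 2.21462
  Q(2)·log₂(Q(2)/P(2)) = 0.0098·log₂(0.0098/0.0099) = -0.00014
  Q(3)·log₂(Q(3)/P(3)) = 0.1459·log₂(0.1459/0.0099) = 0.56630
  Q(4)·log₂(Q(4)/P(4)) = 0.0098·log₂(0.0098/0.8476) = -0.06306

D_KL(Q||P) = 2.21462 - 0.00014 + 0.56630 - 0.06306 = 2.71772 ≈ 2.7177 bits

These are NOT equal (difference: 2.3460 bits). KL divergence is asymmetric: D_KL(P||Q) ≠ D_KL(Q||P) in general.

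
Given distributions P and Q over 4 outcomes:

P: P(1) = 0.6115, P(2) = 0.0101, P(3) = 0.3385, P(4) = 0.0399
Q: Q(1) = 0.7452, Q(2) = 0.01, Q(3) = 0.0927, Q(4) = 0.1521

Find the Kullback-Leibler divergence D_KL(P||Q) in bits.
0.3812 bits

D_KL(P||Q) = Σ P(x) log₂(P(x)/Q(x))

Computing term by term:
  P(1)·log₂(P(1)/Q(1)) = 0.6115·log₂(0.6115/0.7452) = -0.17445
  P(2)·log₂(P(2)/Q(2)) = 0.0101·log₂(0.0101/0.01) = 0.00014
  P(3)·log₂(P(3)/Q(3)) = 0.3385·log₂(0.3385/0.0927) = 0.63249
  P(4)·log₂(P(4)/Q(4)) = 0.0399·log₂(0.0399/0.1521) = -0.07703

D_KL(P||Q) = -0.17445 + 0.00014 + 0.63249 - 0.07703 = 0.38115 ≈ 0.3812 bits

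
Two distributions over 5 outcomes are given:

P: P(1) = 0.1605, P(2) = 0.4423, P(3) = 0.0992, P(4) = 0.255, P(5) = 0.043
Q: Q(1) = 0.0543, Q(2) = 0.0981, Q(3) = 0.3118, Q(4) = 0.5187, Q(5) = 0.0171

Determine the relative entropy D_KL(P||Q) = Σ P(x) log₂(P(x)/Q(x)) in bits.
0.8440 bits

D_KL(P||Q) = Σ P(x) log₂(P(x)/Q(x))

Computing term by term:
  P(1)·log₂(P(1)/Q(1)) = 0.1605·log₂(0.1605/0.0543) = 0.25095
  P(2)·log₂(P(2)/Q(2)) = 0.4423·log₂(0.4423/0.0981) = 0.96099
  P(3)·log₂(P(3)/Q(3)) = 0.0992·log₂(0.0992/0.3118) = -0.16390
  P(4)·log₂(P(4)/Q(4)) = 0.255·log₂(0.255/0.5187) = -0.26122
  P(5)·log₂(P(5)/Q(5)) = 0.043·log₂(0.043/0.0171) = 0.05720

D_KL(P||Q) = 0.25095 + 0.96099 - 0.16390 - 0.26122 + 0.05720 = 0.84402 ≈ 0.8440 bits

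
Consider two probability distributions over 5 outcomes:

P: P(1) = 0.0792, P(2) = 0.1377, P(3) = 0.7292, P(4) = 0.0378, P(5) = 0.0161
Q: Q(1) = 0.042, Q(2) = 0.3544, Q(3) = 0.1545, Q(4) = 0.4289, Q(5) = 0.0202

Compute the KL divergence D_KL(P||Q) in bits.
1.3794 bits

D_KL(P||Q) = Σ P(x) log₂(P(x)/Q(x))

Computing term by term:
  P(1)·log₂(P(1)/Q(1)) = 0.0792·log₂(0.0792/0.042) = 0.07248
  P(2)·log₂(P(2)/Q(2)) = 0.1377·log₂(0.1377/0.3544) = -0.18780
  P(3)·log₂(P(3)/Q(3)) = 0.7292·log₂(0.7292/0.1545) = 1.63247
  P(4)·log₂(P(4)/Q(4)) = 0.0378·log₂(0.0378/0.4289) = -0.13246
  P(5)·log₂(P(5)/Q(5)) = 0.0161·log₂(0.0161/0.0202) = -0.00527

D_KL(P||Q) = 0.07248 - 0.18780 + 1.63247 - 0.13246 - 0.00527 = 1.37942 ≈ 1.3794 bits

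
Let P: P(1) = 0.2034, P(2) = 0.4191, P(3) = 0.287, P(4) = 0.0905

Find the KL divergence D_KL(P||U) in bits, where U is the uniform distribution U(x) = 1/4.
0.1763 bits

U(i) = 1/4 for all i

D_KL(P||U) = Σ P(x) log₂(P(x) / (1/4))
           = Σ P(x) log₂(P(x)) + log₂(4)
           = log₂(4) - H(P)

H(P) = -Σ P(x) log₂(P(x)):
  -P(1)·log₂(P(1)) = -(0.2034)·log₂(0.2034) = 0.46733
  -P(2)·log₂(P(2)) = -(0.4191)·log₂(0.4191) = 0.52582
  -P(3)·log₂(P(3)) = -(0.287)·log₂(0.287) = 0.51685
  -P(4)·log₂(P(4)) = -(0.0905)·log₂(0.0905) = 0.31367
H(P) = 0.46733 + 0.52582 + 0.51685 + 0.31367 = 1.82367 bits

log₂(4) = 2.00000 bits

D_KL(P||U) = 2.00000 - 1.82367 = 0.17633 ≈ 0.1763 bits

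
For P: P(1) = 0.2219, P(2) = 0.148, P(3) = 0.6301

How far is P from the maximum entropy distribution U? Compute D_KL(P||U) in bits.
0.2752 bits

U(i) = 1/3 for all i

D_KL(P||U) = Σ P(x) log₂(P(x) / (1/3))
           = Σ P(x) log₂(P(x)) + log₂(3)
           = log₂(3) - H(P)

H(P) = -Σ P(x) log₂(P(x)):
  -P(1)·log₂(P(1)) = -(0.2219)·log₂(0.2219) = 0.48197
  -P(2)·log₂(P(2)) = -(0.148)·log₂(0.148) = 0.40794
  -P(3)·log₂(P(3)) = -(0.6301)·log₂(0.6301) = 0.41987
H(P) = 0.48197 + 0.40794 + 0.41987 = 1.30978 bits

log₂(3) = 1.58496 bits

D_KL(P||U) = 1.58496 - 1.30978 = 0.27518 ≈ 0.2752 bits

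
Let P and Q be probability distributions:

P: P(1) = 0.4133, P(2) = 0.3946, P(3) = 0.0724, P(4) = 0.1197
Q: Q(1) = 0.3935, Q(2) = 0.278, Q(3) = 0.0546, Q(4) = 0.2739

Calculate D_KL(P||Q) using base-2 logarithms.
0.1152 bits

D_KL(P||Q) = Σ P(x) log₂(P(x)/Q(x))

Computing term by term:
  P(1)·log₂(P(1)/Q(1)) = 0.4133·log₂(0.4133/0.3935) = 0.02927
  P(2)·log₂(P(2)/Q(2)) = 0.3946·log₂(0.3946/0.278) = 0.19939
  P(3)·log₂(P(3)/Q(3)) = 0.0724·log₂(0.0724/0.0546) = 0.02947
  P(4)·log₂(P(4)/Q(4)) = 0.1197·log₂(0.1197/0.2739) = -0.14295

D_KL(P||Q) = 0.02927 + 0.19939 + 0.02947 - 0.14295 = 0.11518 ≈ 0.1152 bits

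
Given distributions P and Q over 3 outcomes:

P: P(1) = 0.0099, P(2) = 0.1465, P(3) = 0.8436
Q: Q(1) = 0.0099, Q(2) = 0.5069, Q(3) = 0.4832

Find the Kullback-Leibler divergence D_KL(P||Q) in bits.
0.4159 bits

D_KL(P||Q) = Σ P(x) log₂(P(x)/Q(x))

Computing term by term:
  P(1)·log₂(P(1)/Q(1)) = 0.0099·log₂(0.0099/0.0099) = 0.00000
  P(2)·log₂(P(2)/Q(2)) = 0.1465·log₂(0.1465/0.5069) = -0.26235
  P(3)·log₂(P(3)/Q(3)) = 0.8436·log₂(0.8436/0.4832) = 0.67820

D_KL(P||Q) = 0.00000 - 0.26235 + 0.67820 = 0.41585 ≈ 0.4159 bits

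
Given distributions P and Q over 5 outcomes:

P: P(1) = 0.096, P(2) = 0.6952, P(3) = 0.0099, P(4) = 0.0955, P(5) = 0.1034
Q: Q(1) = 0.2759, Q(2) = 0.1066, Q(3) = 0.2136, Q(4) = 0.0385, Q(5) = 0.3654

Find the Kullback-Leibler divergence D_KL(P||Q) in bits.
1.6274 bits

D_KL(P||Q) = Σ P(x) log₂(P(x)/Q(x))

Computing term by term:
  P(1)·log₂(P(1)/Q(1)) = 0.096·log₂(0.096/0.2759) = -0.14621
  P(2)·log₂(P(2)/Q(2)) = 0.6952·log₂(0.6952/0.1066) = 1.88067
  P(3)·log₂(P(3)/Q(3)) = 0.0099·log₂(0.0099/0.2136) = -0.04387
  P(4)·log₂(P(4)/Q(4)) = 0.0955·log₂(0.0955/0.0385) = 0.12517
  P(5)·log₂(P(5)/Q(5)) = 0.1034·log₂(0.1034/0.3654) = -0.18832

D_KL(P||Q) = -0.14621 + 1.88067 - 0.04387 + 0.12517 - 0.18832 = 1.62744 ≈ 1.6274 bits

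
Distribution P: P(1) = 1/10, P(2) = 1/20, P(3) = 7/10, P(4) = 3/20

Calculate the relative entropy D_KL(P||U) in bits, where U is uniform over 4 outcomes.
0.6810 bits

U(i) = 1/4 for all i

D_KL(P||U) = Σ P(x) log₂(P(x) / (1/4))
           = Σ P(x) log₂(P(x)) + log₂(4)
           = log₂(4) - H(P)

H(P) = -Σ P(x) log₂(P(x)):
  -P(1)·log₂(P(1)) = -(1/10)·log₂(1/10) = 0.33219
  -P(2)·log₂(P(2)) = -(1/20)·log₂(1/20) = 0.21610
  -P(3)·log₂(P(3)) = -(7/10)·log₂(7/10) = 0.36020
  -P(4)·log₂(P(4)) = -(3/20)·log₂(3/20) = 0.41054
H(P) = 0.33219 + 0.21610 + 0.36020 + 0.41054 = 1.31903 bits

log₂(4) = 2.00000 bits

D_KL(P||U) = 2.00000 - 1.31903 = 0.68097 ≈ 0.6810 bits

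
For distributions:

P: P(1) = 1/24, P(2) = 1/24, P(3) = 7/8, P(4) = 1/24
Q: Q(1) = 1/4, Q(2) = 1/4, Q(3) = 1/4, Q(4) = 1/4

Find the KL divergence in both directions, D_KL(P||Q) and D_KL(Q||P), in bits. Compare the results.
D_KL(P||Q) = 1.2583 bits, D_KL(Q||P) = 1.4869 bits. D_KL(Q||P) is larger than D_KL(P||Q) by 0.2286 bits; the two directions differ.

D_KL(P||Q) = Σ P(x) log₂(P(x)/Q(x))

Computing term by term:
  P(1)·log₂(P(1)/Q(1)) = (1/24)·log₂((1/24)/(1/4)) = -0.10771
  P(2)·log₂(P(2)/Q(2)) = (1/24)·log₂((1/24)/(1/4)) = -0.10771
  P(3)·log₂(P(3)/Q(3)) = (7/8)·log₂((7/8)/(1/4)) = 1.58144
  P(4)·log₂(P(4)/Q(4)) = (1/24)·log₂((1/24)/(1/4)) = -0.10771

D_KL(P||Q) = -0.10771 - 0.10771 + 1.58144 - 0.10771 = 1.25831 ≈ 1.2583 bits

D_KL(Q||P) = Σ Q(x) log₂(Q(x)/P(x))

Computing term by term:
  Q(1)·log₂(Q(1)/P(1)) = (1/4)·log₂((1/4)/(1/24)) = 0.64624
  Q(2)·log₂(Q(2)/P(2)) = (1/4)·log₂((1/4)/(1/24)) = 0.64624
  Q(3)·log₂(Q(3)/P(3)) = (1/4)·log₂((1/4)/(7/8)) = -0.45184
  Q(4)·log₂(Q(4)/P(4)) = (1/4)·log₂((1/4)/(1/24)) = 0.64624

D_KL(Q||P) = 0.64624 + 0.64624 - 0.45184 + 0.64624 = 1.48688 ≈ 1.4869 bits

These are NOT equal (difference: 0.2286 bits). KL divergence is asymmetric: D_KL(P||Q) ≠ D_KL(Q||P) in general.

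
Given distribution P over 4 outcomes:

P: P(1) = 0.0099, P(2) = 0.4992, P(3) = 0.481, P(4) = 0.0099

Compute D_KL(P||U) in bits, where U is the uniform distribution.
0.8599 bits

U(i) = 1/4 for all i

D_KL(P||U) = Σ P(x) log₂(P(x) / (1/4))
           = Σ P(x) log₂(P(x)) + log₂(4)
           = log₂(4) - H(P)

H(P) = -Σ P(x) log₂(P(x)):
  -P(1)·log₂(P(1)) = -(0.0099)·log₂(0.0099) = 0.06592
  -P(2)·log₂(P(2)) = -(0.4992)·log₂(0.4992) = 0.50035
  -P(3)·log₂(P(3)) = -(0.481)·log₂(0.481) = 0.50788
  -P(4)·log₂(P(4)) = -(0.0099)·log₂(0.0099) = 0.06592
H(P) = 0.06592 + 0.50035 + 0.50788 + 0.06592 = 1.14007 bits

log₂(4) = 2.00000 bits

D_KL(P||U) = 2.00000 - 1.14007 = 0.85993 ≈ 0.8599 bits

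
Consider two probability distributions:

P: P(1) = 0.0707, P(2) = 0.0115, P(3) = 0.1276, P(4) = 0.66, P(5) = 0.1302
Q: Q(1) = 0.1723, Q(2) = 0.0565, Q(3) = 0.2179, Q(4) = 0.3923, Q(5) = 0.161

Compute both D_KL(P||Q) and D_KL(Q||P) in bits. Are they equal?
D_KL(P||Q) = 0.2397 bits, D_KL(Q||P) = 0.2743 bits. No, they are not equal.

D_KL(P||Q) = Σ P(x) log₂(P(x)/Q(x))

Computing term by term:
  P(1)·log₂(P(1)/Q(1)) = 0.0707·log₂(0.0707/0.1723) = -0.09086
  P(2)·log₂(P(2)/Q(2)) = 0.0115·log₂(0.0115/0.0565) = -0.02641
  P(3)·log₂(P(3)/Q(3)) = 0.1276·log₂(0.1276/0.2179) = -0.09851
  P(4)·log₂(P(4)/Q(4)) = 0.66·log₂(0.66/0.3923) = 0.49534
  P(5)·log₂(P(5)/Q(5)) = 0.1302·log₂(0.1302/0.161) = -0.03988

D_KL(P||Q) = -0.09086 - 0.02641 - 0.09851 + 0.49534 - 0.03988 = 0.23968 ≈ 0.2397 bits

D_KL(Q||P) = Σ Q(x) log₂(Q(x)/P(x))

Computing term by term:
  Q(1)·log₂(Q(1)/P(1)) = 0.1723·log₂(0.1723/0.0707) = 0.22143
  Q(2)·log₂(Q(2)/P(2)) = 0.0565·log₂(0.0565/0.0115) = 0.12976
  Q(3)·log₂(Q(3)/P(3)) = 0.2179·log₂(0.2179/0.1276) = 0.16823
  Q(4)·log₂(Q(4)/P(4)) = 0.3923·log₂(0.3923/0.66) = -0.29442
  Q(5)·log₂(Q(5)/P(5)) = 0.161·log₂(0.161/0.1302) = 0.04932

D_KL(Q||P) = 0.22143 + 0.12976 + 0.16823 - 0.29442 + 0.04932 = 0.27432 ≈ 0.2743 bits

These are NOT equal (difference: 0.0346 bits). KL divergence is asymmetric: D_KL(P||Q) ≠ D_KL(Q||P) in general.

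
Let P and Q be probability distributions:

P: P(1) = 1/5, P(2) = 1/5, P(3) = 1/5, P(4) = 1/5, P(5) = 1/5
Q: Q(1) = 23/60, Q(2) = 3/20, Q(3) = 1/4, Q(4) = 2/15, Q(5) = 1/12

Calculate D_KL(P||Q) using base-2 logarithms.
0.2005 bits

D_KL(P||Q) = Σ P(x) log₂(P(x)/Q(x))

Computing term by term:
  P(1)·log₂(P(1)/Q(1)) = (1/5)·log₂((1/5)/(23/60)) = -0.18772
  P(2)·log₂(P(2)/Q(2)) = (1/5)·log₂((1/5)/(3/20)) = 0.08301
  P(3)·log₂(P(3)/Q(3)) = (1/5)·log₂((1/5)/(1/4)) = -0.06439
  P(4)·log₂(P(4)/Q(4)) = (1/5)·log₂((1/5)/(2/15)) = 0.11699
  P(5)·log₂(P(5)/Q(5)) = (1/5)·log₂((1/5)/(1/12)) = 0.25261

D_KL(P||Q) = -0.18772 + 0.08301 - 0.06439 + 0.11699 + 0.25261 = 0.20050 ≈ 0.2005 bits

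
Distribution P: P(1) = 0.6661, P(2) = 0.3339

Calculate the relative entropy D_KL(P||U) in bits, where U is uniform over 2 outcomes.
0.0811 bits

U(i) = 1/2 for all i

D_KL(P||U) = Σ P(x) log₂(P(x) / (1/2))
           = Σ P(x) log₂(P(x)) + log₂(2)
           = log₂(2) - H(P)

H(P) = -Σ P(x) log₂(P(x)):
  -P(1)·log₂(P(1)) = -(0.6661)·log₂(0.6661) = 0.39046
  -P(2)·log₂(P(2)) = -(0.3339)·log₂(0.3339) = 0.52840
H(P) = 0.39046 + 0.52840 = 0.91886 bits

log₂(2) = 1.00000 bits

D_KL(P||U) = 1.00000 - 0.91886 = 0.08114 ≈ 0.0811 bits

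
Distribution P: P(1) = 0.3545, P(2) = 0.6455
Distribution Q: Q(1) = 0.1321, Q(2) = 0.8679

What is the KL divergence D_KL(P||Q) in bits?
0.2292 bits

D_KL(P||Q) = Σ P(x) log₂(P(x)/Q(x))

Computing term by term:
  P(1)·log₂(P(1)/Q(1)) = 0.3545·log₂(0.3545/0.1321) = 0.50486
  P(2)·log₂(P(2)/Q(2)) = 0.6455·log₂(0.6455/0.8679) = -0.27570

D_KL(P||Q) = 0.50486 - 0.27570 = 0.22916 ≈ 0.2292 bits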